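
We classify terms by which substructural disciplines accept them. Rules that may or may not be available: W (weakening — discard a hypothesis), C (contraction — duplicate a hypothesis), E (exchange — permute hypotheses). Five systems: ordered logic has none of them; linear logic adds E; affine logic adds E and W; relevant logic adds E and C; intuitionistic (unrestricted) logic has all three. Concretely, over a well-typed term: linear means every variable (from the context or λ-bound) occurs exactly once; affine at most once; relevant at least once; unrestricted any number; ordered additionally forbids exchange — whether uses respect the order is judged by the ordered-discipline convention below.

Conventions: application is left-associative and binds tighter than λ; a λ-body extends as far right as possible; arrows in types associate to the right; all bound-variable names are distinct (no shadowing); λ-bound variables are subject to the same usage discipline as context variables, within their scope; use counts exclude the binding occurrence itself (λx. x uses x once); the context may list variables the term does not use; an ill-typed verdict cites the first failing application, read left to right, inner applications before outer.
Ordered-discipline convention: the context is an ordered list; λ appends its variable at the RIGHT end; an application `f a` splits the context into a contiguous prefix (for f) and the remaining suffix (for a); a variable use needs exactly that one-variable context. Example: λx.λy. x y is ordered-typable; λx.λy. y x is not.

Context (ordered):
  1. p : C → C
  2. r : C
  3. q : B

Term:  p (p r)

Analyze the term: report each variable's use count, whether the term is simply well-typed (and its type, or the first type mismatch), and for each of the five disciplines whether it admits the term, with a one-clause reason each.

usage: p: 2; r: 1; q: 0
uses in reading order: p, p, r
typing: the term checks, with type C
ordered ✗ (p ×2 used more than once (contraction); q left unused)
linear ✗ (p ×2 used more than once (contraction); q left unused)
affine ✗ (p ×2 used more than once (contraction))
relevant ✗ (q left unused)
unrestricted ✓ (well-typed at C; no restrictions here)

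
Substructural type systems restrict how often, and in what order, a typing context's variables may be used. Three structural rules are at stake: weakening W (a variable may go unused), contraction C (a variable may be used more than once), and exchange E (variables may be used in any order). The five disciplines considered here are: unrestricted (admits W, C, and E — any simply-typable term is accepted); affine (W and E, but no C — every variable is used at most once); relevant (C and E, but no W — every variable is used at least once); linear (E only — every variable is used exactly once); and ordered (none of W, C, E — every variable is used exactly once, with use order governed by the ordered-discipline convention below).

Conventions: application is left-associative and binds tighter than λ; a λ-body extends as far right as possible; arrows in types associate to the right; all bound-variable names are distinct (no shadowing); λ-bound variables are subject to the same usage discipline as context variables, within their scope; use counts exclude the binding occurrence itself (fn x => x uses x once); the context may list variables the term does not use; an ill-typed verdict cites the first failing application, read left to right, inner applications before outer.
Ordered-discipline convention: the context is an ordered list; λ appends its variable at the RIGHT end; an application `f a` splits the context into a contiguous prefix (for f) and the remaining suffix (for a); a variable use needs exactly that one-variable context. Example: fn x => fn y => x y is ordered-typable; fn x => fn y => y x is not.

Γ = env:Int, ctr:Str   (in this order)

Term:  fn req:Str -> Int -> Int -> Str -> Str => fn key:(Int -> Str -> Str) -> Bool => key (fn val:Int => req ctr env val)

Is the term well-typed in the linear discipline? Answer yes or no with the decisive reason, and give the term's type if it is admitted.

yes — single use per variable (env, ctr, req, key, val); term : (Str -> Int -> Int -> Str -> Str) -> ((Int -> Str -> Str) -> Bool) -> Bool
use counts: env: 1×; ctr: 1×; req (λ-bound): 1×; key (λ-bound): 1×; val (λ-bound): 1×
uses in reading order: key, req, ctr, env, val
typing: well-typed — term : (Str -> Int -> Int -> Str -> Str) -> ((Int -> Str -> Str) -> Bool) -> Bool
all disciplines: ordered ✗, linear ✓, affine ✓, relevant ✓, unrestricted ✓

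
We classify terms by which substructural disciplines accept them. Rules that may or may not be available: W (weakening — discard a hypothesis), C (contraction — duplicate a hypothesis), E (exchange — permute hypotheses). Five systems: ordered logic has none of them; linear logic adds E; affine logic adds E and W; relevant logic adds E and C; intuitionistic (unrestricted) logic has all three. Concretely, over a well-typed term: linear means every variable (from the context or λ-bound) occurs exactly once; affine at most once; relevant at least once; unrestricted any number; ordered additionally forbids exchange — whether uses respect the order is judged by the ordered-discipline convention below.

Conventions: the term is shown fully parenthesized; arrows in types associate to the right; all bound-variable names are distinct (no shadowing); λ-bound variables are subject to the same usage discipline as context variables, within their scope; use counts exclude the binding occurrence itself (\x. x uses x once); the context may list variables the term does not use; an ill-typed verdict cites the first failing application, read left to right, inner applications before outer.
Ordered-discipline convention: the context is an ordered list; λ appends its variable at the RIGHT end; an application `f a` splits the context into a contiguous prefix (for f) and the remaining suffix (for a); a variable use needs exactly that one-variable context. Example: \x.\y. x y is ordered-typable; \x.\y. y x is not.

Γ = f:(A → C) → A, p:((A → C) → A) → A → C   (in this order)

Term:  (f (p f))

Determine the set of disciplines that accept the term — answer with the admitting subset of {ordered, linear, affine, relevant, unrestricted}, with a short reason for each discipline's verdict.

admitting disciplines: relevant, unrestricted
variable uses: f: 2×, p: 1×
order of uses: f, p, f
typing: well-typed — term : A
ordered ✗ (uses contraction: f ×2)
linear ✗ (uses contraction: f ×2)
affine ✗ (uses contraction: f ×2)
relevant ✓ (every one of f, p appears)
unrestricted ✓ (well-typed at A; no restrictions here)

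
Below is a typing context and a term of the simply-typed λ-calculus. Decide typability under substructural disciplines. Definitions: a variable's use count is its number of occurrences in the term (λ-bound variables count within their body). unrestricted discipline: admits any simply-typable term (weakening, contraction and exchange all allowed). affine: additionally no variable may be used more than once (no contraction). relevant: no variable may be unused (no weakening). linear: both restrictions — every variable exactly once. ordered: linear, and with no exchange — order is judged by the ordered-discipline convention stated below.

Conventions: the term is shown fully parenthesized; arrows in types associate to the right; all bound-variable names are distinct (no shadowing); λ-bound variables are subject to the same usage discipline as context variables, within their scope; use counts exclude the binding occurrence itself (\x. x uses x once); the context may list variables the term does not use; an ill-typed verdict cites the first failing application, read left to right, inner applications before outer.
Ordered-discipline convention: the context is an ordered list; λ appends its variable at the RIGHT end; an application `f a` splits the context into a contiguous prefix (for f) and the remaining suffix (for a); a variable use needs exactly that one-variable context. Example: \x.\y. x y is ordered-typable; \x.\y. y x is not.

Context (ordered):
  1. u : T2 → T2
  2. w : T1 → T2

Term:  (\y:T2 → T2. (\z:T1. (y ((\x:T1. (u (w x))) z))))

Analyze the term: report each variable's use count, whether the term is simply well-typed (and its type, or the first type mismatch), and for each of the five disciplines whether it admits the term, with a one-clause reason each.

use counts: u: 1, w: 1, y [bound]: 1, z [bound]: 1, x [bound]: 1
use order (left to right): y, u, w, x, z
typing: well-typed — term : (T2 → T2) → T1 → T2
ordered: ✗, use order y, u, w, x, z needs exchange
linear: ✓, u, w, y, z, x: one use apiece
affine: ✓, at most one use each (u, w, y, z, x)
relevant: ✓, none of u, w, y, z, x goes unused
unrestricted: ✓, simply typable at (T2 → T2) → T1 → T2; W, C, E all held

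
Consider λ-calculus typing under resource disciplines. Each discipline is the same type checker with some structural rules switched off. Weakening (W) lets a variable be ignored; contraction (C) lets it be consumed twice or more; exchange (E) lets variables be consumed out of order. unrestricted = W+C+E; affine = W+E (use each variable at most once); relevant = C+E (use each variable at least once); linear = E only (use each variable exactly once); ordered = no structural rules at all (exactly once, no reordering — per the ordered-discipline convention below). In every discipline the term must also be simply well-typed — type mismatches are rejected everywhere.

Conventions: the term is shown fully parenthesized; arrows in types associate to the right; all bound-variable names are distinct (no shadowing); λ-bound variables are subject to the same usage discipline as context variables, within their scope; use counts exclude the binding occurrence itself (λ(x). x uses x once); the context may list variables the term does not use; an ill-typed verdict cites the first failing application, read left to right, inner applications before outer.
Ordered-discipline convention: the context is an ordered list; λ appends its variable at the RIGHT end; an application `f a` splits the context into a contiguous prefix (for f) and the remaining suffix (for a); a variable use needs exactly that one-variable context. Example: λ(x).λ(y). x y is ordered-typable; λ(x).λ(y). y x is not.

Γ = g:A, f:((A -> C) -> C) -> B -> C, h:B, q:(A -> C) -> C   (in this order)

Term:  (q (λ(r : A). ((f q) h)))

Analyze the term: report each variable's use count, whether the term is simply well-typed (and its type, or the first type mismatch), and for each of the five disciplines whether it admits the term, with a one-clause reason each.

usage: g ×0; f ×1; h ×1; q ×2; r (bound) ×0
use order (left to right): q, f, q, h
typing: ✓ — C
ordered ✗ (repeated use of q ×2; g, r left unused)
linear ✗ (repeated use of q ×2; g, r left unused)
affine ✗ (repeated use of q ×2)
relevant ✗ (g, r left unused)
unrestricted ✓ (typability at C is all that's needed)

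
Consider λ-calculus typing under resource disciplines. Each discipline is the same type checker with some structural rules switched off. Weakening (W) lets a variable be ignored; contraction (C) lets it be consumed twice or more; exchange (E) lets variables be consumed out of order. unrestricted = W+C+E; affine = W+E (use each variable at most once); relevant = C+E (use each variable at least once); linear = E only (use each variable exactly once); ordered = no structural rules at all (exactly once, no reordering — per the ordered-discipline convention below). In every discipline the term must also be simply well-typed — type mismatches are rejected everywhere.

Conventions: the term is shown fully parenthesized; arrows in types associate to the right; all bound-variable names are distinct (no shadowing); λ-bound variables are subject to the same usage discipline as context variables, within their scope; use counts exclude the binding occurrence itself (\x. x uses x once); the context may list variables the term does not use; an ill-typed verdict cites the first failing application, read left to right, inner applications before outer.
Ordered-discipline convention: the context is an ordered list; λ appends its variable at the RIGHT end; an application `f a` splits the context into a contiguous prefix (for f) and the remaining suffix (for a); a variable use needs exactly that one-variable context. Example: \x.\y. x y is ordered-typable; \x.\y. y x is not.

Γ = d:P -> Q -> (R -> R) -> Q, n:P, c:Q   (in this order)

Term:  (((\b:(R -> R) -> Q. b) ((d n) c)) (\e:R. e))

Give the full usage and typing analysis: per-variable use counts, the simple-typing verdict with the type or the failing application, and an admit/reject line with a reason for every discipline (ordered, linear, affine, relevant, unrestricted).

use counts: d: 1, n: 1, c: 1, b (bound): 1, e (bound): 1
use order (left to right): b, d, n, c, e
typing: the term checks, with type Q
ordered: ✓, single-use (d, n, c, b, e), ordered derivation ok
linear: ✓, d, n, c, b, e: one use apiece
affine: ✓, at most one use each (d, n, c, b, e)
relevant: ✓, at least one use each (d, n, c, b, e)
unrestricted: ✓, well-typed at Q; no restrictions here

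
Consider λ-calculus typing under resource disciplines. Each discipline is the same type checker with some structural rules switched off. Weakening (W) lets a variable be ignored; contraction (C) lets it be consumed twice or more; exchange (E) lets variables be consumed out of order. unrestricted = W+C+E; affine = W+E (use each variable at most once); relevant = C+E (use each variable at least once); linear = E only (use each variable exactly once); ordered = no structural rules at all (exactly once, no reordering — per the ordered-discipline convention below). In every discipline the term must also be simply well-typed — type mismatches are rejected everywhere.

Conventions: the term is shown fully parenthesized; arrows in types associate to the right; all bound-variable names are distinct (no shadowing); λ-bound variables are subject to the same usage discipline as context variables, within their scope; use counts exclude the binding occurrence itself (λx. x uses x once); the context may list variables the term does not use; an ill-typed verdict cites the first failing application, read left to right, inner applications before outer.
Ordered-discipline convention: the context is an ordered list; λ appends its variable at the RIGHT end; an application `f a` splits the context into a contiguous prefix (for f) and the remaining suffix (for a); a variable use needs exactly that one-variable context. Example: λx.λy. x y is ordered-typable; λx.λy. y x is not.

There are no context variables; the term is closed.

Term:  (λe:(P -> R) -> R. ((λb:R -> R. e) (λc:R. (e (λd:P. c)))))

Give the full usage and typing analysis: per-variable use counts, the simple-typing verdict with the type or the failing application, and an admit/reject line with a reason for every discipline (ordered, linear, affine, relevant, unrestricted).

usage: e (bound): 2, b (bound): 0, c (bound): 1, d (bound): 0
use order (left to right): e, e, c
typing: the term checks, with type ((P -> R) -> R) -> (P -> R) -> R
ordered: ✗, uses contraction: e ×2; b, d left unused
linear: ✗, uses contraction: e ×2; b, d left unused
affine: ✗, uses contraction: e ×2
relevant: ✗, b, d left unused
unrestricted: ✓, typability at ((P -> R) -> R) -> (P -> R) -> R is all that's needed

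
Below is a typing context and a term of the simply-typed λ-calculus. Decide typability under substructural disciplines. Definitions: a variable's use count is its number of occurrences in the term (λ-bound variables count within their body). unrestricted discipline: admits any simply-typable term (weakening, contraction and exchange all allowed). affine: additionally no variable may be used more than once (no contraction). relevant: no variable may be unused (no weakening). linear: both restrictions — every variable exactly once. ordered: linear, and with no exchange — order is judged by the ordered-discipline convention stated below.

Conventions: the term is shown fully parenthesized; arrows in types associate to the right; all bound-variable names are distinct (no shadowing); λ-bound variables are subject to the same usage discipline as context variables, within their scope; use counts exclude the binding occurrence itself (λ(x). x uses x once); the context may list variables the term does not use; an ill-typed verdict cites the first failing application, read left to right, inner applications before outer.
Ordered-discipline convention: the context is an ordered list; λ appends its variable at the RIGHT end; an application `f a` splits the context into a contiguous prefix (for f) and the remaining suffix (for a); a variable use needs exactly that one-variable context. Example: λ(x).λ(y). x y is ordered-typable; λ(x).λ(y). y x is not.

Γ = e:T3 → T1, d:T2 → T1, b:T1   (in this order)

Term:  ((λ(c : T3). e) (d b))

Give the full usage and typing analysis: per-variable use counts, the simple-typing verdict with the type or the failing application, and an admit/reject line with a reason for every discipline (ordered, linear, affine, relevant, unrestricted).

usage: e: 1; d: 1; b: 1; c [bound]: 0
left-to-right use order: e, d, b
typing: ill-typed: a function awaiting T2 gets T1
ordered: ✗, a type mismatch blocks all five
linear: ✗, the type mismatch rejects it
affine: ✗, not simply typable
relevant: ✗, fails simple typing
unrestricted: ✗, a type mismatch blocks all five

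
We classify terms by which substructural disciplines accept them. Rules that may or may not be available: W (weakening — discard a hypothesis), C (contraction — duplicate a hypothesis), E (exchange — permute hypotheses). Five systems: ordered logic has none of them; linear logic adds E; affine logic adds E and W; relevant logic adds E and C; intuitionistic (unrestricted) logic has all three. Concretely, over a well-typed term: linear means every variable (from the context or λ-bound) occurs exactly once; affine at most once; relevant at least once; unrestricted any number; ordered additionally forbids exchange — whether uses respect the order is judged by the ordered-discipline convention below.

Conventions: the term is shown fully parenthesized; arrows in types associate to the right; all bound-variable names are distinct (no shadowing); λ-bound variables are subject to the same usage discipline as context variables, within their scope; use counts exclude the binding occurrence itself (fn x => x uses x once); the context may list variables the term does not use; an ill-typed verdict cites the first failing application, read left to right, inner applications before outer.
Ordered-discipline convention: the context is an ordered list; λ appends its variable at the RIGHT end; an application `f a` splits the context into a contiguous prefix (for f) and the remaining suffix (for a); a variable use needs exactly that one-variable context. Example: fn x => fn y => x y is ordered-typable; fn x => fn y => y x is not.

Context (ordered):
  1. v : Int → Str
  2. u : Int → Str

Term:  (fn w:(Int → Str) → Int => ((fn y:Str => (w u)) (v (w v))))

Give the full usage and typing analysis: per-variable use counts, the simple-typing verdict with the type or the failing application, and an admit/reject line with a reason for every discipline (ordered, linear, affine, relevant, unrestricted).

usage: v ×2; u ×1; w (λ-bound) ×2; y (λ-bound) ×0
use order (left to right): w, u, v, w, v
typing: the term checks, with type ((Int → Str) → Int) → Int
ordered: ✗, needs contraction — v ×2, w ×2; unused: y — weakening required
linear: ✗, needs contraction — v ×2, w ×2; unused: y — weakening required
affine: ✗, needs contraction — v ×2, w ×2
relevant: ✗, unused: y — weakening required
unrestricted: ✓, simply typable at ((Int → Str) → Int) → Int; W, C, E all held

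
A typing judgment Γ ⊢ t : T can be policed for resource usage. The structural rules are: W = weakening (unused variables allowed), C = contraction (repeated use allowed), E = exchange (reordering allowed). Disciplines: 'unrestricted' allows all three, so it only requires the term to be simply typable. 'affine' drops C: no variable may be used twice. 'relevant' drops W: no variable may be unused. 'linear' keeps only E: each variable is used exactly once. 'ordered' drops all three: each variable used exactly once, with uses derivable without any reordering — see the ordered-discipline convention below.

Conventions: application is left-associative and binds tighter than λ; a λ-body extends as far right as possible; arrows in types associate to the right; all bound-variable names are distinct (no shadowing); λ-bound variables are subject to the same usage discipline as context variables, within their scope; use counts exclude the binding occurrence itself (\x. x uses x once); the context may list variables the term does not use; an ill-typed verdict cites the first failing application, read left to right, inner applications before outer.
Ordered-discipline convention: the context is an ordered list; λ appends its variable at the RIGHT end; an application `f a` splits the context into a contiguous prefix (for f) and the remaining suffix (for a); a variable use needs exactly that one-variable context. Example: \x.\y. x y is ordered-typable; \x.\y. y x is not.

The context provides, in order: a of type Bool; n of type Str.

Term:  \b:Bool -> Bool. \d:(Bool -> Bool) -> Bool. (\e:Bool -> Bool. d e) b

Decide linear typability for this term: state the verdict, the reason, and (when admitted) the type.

no — unused: a, n — weakening required
variable uses: a ×0, n ×0, b (bound) ×1, d (bound) ×1, e (bound) ×1
use order (left to right): d, e, b
typing: well-typed at (Bool -> Bool) -> ((Bool -> Bool) -> Bool) -> Bool
all disciplines: ordered ✗; linear ✗; affine ✓; relevant ✗; unrestricted ✓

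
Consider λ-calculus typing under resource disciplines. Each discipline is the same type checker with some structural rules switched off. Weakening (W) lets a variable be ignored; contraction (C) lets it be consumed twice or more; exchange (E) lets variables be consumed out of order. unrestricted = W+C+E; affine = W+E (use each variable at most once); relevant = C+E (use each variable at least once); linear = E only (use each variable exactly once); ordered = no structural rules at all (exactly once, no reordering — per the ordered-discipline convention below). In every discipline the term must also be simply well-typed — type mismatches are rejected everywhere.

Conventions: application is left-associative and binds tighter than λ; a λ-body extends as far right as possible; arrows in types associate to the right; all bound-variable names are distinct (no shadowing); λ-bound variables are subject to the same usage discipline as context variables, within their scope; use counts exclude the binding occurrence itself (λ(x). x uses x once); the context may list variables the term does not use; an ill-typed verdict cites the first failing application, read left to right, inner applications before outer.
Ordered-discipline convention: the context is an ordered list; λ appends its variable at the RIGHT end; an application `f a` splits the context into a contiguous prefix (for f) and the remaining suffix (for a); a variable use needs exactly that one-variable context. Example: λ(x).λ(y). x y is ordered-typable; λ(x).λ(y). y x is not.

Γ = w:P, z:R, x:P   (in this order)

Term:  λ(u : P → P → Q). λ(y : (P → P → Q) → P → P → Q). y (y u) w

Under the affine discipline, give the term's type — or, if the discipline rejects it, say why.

not well-typed under affine — y ×2 used more than once (contraction)
counts: w: 1×, z: 0×, x: 0×, u (λ-bound): 1×, y (λ-bound): 2×
order of uses: y, y, u, w
typing: well-typed — term : (P → P → Q) → ((P → P → Q) → P → P → Q) → P → Q
summary: ordered ✗; linear ✗; affine ✗; relevant ✗; unrestricted ✓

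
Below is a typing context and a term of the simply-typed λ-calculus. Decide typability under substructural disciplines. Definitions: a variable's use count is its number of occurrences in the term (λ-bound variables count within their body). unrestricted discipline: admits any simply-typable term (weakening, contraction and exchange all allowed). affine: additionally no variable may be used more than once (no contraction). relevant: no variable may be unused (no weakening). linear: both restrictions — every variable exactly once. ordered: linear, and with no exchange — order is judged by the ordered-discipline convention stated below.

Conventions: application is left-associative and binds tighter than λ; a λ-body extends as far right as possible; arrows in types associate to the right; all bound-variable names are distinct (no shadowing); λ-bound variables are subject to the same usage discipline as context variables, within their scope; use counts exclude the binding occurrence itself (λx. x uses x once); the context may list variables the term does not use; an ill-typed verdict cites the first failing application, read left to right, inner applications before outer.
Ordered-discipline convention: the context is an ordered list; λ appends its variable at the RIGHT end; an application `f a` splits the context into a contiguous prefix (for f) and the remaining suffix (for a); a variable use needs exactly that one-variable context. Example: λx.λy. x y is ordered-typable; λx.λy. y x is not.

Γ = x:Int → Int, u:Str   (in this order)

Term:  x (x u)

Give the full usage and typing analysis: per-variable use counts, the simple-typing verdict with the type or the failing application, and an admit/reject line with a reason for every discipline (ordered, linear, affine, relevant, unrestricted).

variable uses: x: 2×; u: 1×
left-to-right use order: x, x, u
typing: ill-typed: an argument Str mismatches the expected Int
ordered: ✗ — a type mismatch blocks all five
linear: ✗ — the type mismatch rejects it
affine: ✗ — not simply typable
relevant: ✗ — fails simple typing
unrestricted: ✗ — a type mismatch blocks all five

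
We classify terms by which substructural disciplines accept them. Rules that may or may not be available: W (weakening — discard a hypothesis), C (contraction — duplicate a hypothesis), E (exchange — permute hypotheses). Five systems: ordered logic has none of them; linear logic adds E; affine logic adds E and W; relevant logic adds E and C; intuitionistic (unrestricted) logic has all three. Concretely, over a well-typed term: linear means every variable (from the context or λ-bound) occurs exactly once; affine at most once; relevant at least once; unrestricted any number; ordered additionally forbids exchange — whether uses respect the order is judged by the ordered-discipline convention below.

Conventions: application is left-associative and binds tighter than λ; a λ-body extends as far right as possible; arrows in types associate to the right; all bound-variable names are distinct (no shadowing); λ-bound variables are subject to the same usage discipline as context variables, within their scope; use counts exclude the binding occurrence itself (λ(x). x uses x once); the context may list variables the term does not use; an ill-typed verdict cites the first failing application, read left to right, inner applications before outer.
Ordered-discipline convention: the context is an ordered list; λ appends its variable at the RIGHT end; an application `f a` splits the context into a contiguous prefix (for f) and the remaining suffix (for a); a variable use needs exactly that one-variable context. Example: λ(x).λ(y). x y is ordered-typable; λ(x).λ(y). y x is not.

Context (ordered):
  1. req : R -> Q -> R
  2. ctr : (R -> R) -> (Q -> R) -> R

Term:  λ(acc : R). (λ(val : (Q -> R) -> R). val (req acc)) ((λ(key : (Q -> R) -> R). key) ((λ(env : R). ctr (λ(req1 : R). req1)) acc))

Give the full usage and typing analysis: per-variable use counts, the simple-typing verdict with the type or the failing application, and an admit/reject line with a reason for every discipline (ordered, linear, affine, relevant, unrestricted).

counts: req: 1; ctr: 1; acc (bound): 2; val (bound): 1; key (bound): 1; env (bound): 0; req1 (bound): 1
use order (left to right): val, req, acc, key, ctr, req1, acc
typing: well-typed — term : R -> R
ordered: ✗ — needs contraction — acc ×2; env left unused
linear: ✗ — needs contraction — acc ×2; env left unused
affine: ✗ — needs contraction — acc ×2
relevant: ✗ — env left unused
unrestricted: ✓ — simply typable at R -> R; W, C, E all held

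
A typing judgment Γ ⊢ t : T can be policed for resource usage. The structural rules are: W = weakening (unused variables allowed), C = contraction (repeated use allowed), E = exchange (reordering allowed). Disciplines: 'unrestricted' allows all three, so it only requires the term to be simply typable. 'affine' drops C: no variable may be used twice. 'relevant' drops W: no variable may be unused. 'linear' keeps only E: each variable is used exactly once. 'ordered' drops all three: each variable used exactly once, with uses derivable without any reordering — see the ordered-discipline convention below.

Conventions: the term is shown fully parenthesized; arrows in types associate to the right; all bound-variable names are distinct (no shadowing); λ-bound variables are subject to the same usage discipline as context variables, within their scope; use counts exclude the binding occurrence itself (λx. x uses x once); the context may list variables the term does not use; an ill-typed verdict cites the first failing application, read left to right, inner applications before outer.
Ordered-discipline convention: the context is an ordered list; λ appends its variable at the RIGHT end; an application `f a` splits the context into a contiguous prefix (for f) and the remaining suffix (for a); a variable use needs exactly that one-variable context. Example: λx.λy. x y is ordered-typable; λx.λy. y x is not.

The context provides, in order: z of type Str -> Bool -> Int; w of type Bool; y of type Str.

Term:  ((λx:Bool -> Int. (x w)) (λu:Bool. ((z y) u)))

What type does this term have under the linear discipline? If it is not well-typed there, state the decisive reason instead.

term : Int
usage: z ×1, w ×1, y ×1, x (bound) ×1, u (bound) ×1
order of uses: x, w, z, y, u
typing: well-typed at Int
per-discipline verdicts: ordered ✗ | linear ✓ | affine ✓ | relevant ✓ | unrestricted ✓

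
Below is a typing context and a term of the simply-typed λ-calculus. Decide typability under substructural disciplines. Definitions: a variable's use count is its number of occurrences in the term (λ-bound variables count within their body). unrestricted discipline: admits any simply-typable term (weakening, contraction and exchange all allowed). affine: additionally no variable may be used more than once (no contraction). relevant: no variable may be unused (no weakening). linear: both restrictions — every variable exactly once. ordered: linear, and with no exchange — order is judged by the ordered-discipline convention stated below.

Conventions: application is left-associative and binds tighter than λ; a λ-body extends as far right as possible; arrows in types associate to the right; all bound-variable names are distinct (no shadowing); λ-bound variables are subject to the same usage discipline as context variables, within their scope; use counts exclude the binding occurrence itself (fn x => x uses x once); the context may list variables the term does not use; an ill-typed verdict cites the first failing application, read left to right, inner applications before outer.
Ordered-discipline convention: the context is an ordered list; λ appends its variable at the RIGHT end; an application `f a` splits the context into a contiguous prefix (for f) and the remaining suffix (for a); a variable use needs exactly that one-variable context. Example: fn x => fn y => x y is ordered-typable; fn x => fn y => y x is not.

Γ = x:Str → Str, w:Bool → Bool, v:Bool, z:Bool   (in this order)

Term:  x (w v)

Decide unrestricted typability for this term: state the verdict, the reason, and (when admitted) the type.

no — fails simple typing
variable uses: x ×1, w ×1, v ×1, z ×0
left-to-right use order: x, w, v
typing: ill-typed: an application expects Str but receives Bool
across the five disciplines: ordered ✗, linear ✗, affine ✗, relevant ✗, unrestricted ✗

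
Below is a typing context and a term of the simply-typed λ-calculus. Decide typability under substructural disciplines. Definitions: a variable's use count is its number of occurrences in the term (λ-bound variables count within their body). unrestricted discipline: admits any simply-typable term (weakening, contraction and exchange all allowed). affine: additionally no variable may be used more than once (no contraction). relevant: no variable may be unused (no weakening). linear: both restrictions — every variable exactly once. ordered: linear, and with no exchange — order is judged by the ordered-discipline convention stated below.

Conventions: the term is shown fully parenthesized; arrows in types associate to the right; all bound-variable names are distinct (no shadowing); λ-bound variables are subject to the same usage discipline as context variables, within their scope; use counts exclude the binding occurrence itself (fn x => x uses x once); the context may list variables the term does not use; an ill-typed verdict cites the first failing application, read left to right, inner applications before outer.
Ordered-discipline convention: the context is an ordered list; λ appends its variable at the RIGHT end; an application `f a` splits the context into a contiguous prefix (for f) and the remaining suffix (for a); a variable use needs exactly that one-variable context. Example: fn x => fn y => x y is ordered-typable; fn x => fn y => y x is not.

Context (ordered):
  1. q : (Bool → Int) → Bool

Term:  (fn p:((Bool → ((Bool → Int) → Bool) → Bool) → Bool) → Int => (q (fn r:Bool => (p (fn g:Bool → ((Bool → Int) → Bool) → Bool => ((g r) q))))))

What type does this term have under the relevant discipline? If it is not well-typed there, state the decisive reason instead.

term : (((Bool → ((Bool → Int) → Bool) → Bool) → Bool) → Int) → Bool
variable uses: q: 2, p (bound): 1, r (bound): 1, g (bound): 1
order of uses: q, p, g, r, q
typing: the term checks, with type (((Bool → ((Bool → Int) → Bool) → Bool) → Bool) → Int) → Bool
per-discipline verdicts: ordered ✗ · linear ✗ · affine ✗ · relevant ✓ · unrestricted ✓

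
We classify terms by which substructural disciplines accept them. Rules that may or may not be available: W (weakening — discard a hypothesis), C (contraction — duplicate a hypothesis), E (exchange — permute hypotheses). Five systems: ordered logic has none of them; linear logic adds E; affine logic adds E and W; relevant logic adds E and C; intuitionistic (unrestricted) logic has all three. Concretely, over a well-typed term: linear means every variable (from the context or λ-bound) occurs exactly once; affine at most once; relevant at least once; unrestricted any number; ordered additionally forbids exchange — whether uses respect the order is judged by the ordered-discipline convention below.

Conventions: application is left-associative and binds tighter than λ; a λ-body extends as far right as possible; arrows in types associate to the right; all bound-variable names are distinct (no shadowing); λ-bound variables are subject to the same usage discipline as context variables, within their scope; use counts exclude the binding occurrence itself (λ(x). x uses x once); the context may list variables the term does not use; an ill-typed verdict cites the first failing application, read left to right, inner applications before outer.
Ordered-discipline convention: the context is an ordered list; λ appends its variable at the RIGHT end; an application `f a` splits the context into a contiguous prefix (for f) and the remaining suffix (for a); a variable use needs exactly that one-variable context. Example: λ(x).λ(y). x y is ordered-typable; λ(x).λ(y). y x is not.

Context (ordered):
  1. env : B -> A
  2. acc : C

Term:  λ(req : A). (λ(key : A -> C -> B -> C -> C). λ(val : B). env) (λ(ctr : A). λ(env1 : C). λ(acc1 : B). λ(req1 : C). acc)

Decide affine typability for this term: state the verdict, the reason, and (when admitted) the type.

yes — none of env, acc, req, key, val, ctr, env1, acc1, req1 used more than once; term : A -> B -> B -> A
use counts: env ×1; acc ×1; req [bound] ×0; key [bound] ×0; val [bound] ×0; ctr [bound] ×0; env1 [bound] ×0; acc1 [bound] ×0; req1 [bound] ×0
uses in reading order: env, acc
typing: ✓ — A -> B -> B -> A
summary: ordered ✗ | linear ✗ | affine ✓ | relevant ✗ | unrestricted ✓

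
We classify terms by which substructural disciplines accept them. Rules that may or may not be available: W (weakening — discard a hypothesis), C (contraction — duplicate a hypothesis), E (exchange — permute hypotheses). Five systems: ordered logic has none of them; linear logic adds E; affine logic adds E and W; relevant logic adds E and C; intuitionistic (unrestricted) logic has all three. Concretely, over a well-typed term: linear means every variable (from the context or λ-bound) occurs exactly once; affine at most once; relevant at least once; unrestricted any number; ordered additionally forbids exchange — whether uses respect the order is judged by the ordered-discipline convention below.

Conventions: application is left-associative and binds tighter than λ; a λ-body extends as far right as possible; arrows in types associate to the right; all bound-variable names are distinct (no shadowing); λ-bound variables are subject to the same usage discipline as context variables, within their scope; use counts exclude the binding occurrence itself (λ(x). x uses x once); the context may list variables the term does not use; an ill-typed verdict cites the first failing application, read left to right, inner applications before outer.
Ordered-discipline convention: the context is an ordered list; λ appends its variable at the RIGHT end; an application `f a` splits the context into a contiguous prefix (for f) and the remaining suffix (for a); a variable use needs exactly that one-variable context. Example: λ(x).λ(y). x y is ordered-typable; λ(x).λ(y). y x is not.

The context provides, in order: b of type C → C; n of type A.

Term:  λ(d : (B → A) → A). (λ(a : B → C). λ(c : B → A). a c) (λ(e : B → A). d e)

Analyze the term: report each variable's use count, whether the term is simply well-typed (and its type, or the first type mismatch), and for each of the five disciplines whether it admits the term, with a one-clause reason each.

counts: b ×0; n ×0; d (bound) ×1; a (bound) ×1; c (bound) ×1; e (bound) ×1
use order (left to right): a, c, d, e
typing: ill-typed: an application expects B but receives B → A
ordered ✗ (the type mismatch rejects it)
linear ✗ (not simply typable)
affine ✗ (fails simple typing)
relevant ✗ (a type mismatch blocks all five)
unrestricted ✗ (the type mismatch rejects it)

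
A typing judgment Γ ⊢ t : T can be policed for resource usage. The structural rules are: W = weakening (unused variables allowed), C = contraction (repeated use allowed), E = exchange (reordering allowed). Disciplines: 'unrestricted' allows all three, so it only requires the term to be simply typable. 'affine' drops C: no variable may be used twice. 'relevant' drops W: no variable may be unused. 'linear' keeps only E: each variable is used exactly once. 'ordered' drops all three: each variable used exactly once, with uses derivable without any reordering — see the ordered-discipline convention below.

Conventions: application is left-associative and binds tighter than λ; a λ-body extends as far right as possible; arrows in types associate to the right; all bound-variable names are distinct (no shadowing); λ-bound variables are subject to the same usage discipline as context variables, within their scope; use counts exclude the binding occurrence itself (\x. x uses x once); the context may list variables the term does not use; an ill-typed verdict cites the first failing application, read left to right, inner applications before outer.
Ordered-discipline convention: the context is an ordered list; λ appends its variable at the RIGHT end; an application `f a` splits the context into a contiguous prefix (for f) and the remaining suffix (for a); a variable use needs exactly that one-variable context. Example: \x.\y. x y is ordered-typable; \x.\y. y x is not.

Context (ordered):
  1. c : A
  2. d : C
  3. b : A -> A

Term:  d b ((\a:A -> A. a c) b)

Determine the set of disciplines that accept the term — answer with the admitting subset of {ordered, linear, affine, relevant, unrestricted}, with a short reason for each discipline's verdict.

admitted by: none
counts: c=1, d=1, b=2, a (λ-bound)=1
order of uses: d, b, a, c, b
typing: ill-typed: non-function type C applied to an argument
ordered: ✗, not simply typable
linear: ✗, fails simple typing
affine: ✗, a type mismatch blocks all five
relevant: ✗, the type mismatch rejects it
unrestricted: ✗, not simply typable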